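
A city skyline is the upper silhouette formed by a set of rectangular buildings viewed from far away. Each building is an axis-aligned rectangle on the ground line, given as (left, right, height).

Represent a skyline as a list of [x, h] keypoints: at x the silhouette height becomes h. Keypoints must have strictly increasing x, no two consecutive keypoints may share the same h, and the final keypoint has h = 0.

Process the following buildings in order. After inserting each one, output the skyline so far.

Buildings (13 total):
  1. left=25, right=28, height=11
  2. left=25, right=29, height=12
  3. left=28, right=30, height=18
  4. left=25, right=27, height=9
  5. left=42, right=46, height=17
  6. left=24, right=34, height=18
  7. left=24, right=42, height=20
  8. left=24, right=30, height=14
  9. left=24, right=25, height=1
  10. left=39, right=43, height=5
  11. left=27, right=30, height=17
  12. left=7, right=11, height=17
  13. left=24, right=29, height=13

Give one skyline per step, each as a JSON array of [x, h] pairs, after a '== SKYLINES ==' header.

== SKYLINES ==
[[25,11],[28,0]]
[[25,12],[29,0]]
[[25,12],[28,18],[30,0]]
[[25,12],[28,18],[30,0]]
[[25,12],[28,18],[30,0],[42,17],[46,0]]
[[24,18],[34,0],[42,17],[46,0]]
[[24,20],[42,17],[46,0]]
[[24,20],[42,17],[46,0]]
[[24,20],[42,17],[46,0]]
[[24,20],[42,17],[46,0]]
[[24,20],[42,17],[46,0]]
[[7,17],[11,0],[24,20],[42,17],[46,0]]
[[7,17],[11,0],[24,20],[42,17],[46,0]]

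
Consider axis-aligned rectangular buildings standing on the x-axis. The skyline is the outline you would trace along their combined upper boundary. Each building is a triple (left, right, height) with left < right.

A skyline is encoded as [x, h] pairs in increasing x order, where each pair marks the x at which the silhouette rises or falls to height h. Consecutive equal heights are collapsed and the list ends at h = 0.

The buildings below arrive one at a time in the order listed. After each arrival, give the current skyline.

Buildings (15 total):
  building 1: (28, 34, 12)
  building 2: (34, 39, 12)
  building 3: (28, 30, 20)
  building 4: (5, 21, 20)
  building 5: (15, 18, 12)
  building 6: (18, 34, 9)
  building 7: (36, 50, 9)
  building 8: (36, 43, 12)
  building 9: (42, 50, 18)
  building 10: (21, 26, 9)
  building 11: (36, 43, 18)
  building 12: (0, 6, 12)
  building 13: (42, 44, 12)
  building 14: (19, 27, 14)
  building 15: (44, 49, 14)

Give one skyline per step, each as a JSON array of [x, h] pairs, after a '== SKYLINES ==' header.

== SKYLINES ==
[[28,12],[34,0]]
[[28,12],[39,0]]
[[28,20],[30,12],[39,0]]
[[5,20],[21,0],[28,20],[30,12],[39,0]]
[[5,20],[21,0],[28,20],[30,12],[39,0]]
[[5,20],[21,9],[28,20],[30,12],[39,0]]
[[5,20],[21,9],[28,20],[30,12],[39,9],[50,0]]
[[5,20],[21,9],[28,20],[30,12],[43,9],[50,0]]
[[5,20],[21,9],[28,20],[30,12],[42,18],[50,0]]
[[5,20],[21,9],[28,20],[30,12],[42,18],[50,0]]
[[5,20],[21,9],[28,20],[30,12],[36,18],[50,0]]
[[0,12],[5,20],[21,9],[28,20],[30,12],[36,18],[50,0]]
[[0,12],[5,20],[21,9],[28,20],[30,12],[36,18],[50,0]]
[[0,12],[5,20],[21,14],[27,9],[28,20],[30,12],[36,18],[50,0]]
[[0,12],[5,20],[21,14],[27,9],[28,20],[30,12],[36,18],[50,0]]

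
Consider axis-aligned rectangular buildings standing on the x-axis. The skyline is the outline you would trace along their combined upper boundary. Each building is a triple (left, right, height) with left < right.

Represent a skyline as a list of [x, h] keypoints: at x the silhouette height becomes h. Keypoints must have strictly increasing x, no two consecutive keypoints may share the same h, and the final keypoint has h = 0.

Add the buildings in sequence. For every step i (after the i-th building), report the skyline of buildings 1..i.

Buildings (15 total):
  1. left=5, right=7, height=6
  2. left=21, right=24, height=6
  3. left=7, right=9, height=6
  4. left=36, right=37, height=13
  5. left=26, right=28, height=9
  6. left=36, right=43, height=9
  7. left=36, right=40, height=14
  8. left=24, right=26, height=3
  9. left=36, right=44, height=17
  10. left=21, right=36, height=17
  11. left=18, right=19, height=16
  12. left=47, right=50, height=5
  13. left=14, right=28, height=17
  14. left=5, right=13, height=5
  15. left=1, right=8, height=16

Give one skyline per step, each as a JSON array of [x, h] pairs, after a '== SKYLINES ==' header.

== SKYLINES ==
[[5,6],[7,0]]
[[5,6],[7,0],[21,6],[24,0]]
[[5,6],[9,0],[21,6],[24,0]]
[[5,6],[9,0],[21,6],[24,0],[36,13],[37,0]]
[[5,6],[9,0],[21,6],[24,0],[26,9],[28,0],[36,13],[37,0]]
[[5,6],[9,0],[21,6],[24,0],[26,9],[28,0],[36,13],[37,9],[43,0]]
[[5,6],[9,0],[21,6],[24,0],[26,9],[28,0],[36,14],[40,9],[43,0]]
[[5,6],[9,0],[21,6],[24,3],[26,9],[28,0],[36,14],[40,9],[43,0]]
[[5,6],[9,0],[21,6],[24,3],[26,9],[28,0],[36,17],[44,0]]
[[5,6],[9,0],[21,17],[44,0]]
[[5,6],[9,0],[18,16],[19,0],[21,17],[44,0]]
[[5,6],[9,0],[18,16],[19,0],[21,17],[44,0],[47,5],[50,0]]
[[5,6],[9,0],[14,17],[44,0],[47,5],[50,0]]
[[5,6],[9,5],[13,0],[14,17],[44,0],[47,5],[50,0]]
[[1,16],[8,6],[9,5],[13,0],[14,17],[44,0],[47,5],[50,0]]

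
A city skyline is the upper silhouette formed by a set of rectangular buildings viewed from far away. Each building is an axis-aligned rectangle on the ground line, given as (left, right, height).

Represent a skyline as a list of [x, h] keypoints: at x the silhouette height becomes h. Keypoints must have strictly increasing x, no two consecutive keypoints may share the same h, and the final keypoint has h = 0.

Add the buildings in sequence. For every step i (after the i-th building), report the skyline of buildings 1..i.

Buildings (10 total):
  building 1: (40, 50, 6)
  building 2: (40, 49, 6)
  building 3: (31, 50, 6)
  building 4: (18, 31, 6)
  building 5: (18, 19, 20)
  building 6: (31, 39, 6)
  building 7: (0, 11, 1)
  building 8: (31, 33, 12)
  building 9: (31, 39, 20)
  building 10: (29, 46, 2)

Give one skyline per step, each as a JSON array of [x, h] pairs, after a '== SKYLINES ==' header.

== SKYLINES ==
[[40,6],[50,0]]
[[40,6],[50,0]]
[[31,6],[50,0]]
[[18,6],[50,0]]
[[18,20],[19,6],[50,0]]
[[18,20],[19,6],[50,0]]
[[0,1],[11,0],[18,20],[19,6],[50,0]]
[[0,1],[11,0],[18,20],[19,6],[31,12],[33,6],[50,0]]
[[0,1],[11,0],[18,20],[19,6],[31,20],[39,6],[50,0]]
[[0,1],[11,0],[18,20],[19,6],[31,20],[39,6],[50,0]]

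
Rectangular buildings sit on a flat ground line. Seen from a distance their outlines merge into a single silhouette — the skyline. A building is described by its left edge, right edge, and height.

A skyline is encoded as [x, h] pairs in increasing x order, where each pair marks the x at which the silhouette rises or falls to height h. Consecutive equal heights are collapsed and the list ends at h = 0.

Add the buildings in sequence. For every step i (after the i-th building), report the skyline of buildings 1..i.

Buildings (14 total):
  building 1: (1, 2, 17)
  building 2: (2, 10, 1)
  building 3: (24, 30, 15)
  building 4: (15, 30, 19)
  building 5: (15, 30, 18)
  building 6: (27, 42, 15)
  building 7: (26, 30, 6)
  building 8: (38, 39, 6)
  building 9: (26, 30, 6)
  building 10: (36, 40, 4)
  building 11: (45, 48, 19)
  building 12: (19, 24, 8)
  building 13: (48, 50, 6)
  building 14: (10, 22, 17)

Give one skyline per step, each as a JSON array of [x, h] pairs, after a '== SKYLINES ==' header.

== SKYLINES ==
[[1,17],[2,0]]
[[1,17],[2,1],[10,0]]
[[1,17],[2,1],[10,0],[24,15],[30,0]]
[[1,17],[2,1],[10,0],[15,19],[30,0]]
[[1,17],[2,1],[10,0],[15,19],[30,0]]
[[1,17],[2,1],[10,0],[15,19],[30,15],[42,0]]
[[1,17],[2,1],[10,0],[15,19],[30,15],[42,0]]
[[1,17],[2,1],[10,0],[15,19],[30,15],[42,0]]
[[1,17],[2,1],[10,0],[15,19],[30,15],[42,0]]
[[1,17],[2,1],[10,0],[15,19],[30,15],[42,0]]
[[1,17],[2,1],[10,0],[15,19],[30,15],[42,0],[45,19],[48,0]]
[[1,17],[2,1],[10,0],[15,19],[30,15],[42,0],[45,19],[48,0]]
[[1,17],[2,1],[10,0],[15,19],[30,15],[42,0],[45,19],[48,6],[50,0]]
[[1,17],[2,1],[10,17],[15,19],[30,15],[42,0],[45,19],[48,6],[50,0]]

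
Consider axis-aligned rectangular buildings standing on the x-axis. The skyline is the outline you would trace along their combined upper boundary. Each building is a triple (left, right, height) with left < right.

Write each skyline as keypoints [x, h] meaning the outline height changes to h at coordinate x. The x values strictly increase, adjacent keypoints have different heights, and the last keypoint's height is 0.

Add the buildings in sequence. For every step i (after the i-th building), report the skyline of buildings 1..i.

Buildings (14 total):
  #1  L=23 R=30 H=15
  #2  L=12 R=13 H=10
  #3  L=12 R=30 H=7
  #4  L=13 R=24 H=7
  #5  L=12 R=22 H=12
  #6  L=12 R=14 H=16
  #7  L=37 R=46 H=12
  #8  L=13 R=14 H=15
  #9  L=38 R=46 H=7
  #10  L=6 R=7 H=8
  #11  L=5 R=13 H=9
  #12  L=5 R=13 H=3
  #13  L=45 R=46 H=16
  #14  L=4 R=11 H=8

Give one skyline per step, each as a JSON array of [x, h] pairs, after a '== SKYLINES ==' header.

== SKYLINES ==
[[23,15],[30,0]]
[[12,10],[13,0],[23,15],[30,0]]
[[12,10],[13,7],[23,15],[30,0]]
[[12,10],[13,7],[23,15],[30,0]]
[[12,12],[22,7],[23,15],[30,0]]
[[12,16],[14,12],[22,7],[23,15],[30,0]]
[[12,16],[14,12],[22,7],[23,15],[30,0],[37,12],[46,0]]
[[12,16],[14,12],[22,7],[23,15],[30,0],[37,12],[46,0]]
[[12,16],[14,12],[22,7],[23,15],[30,0],[37,12],[46,0]]
[[6,8],[7,0],[12,16],[14,12],[22,7],[23,15],[30,0],[37,12],[46,0]]
[[5,9],[12,16],[14,12],[22,7],[23,15],[30,0],[37,12],[46,0]]
[[5,9],[12,16],[14,12],[22,7],[23,15],[30,0],[37,12],[46,0]]
[[5,9],[12,16],[14,12],[22,7],[23,15],[30,0],[37,12],[45,16],[46,0]]
[[4,8],[5,9],[12,16],[14,12],[22,7],[23,15],[30,0],[37,12],[45,16],[46,0]]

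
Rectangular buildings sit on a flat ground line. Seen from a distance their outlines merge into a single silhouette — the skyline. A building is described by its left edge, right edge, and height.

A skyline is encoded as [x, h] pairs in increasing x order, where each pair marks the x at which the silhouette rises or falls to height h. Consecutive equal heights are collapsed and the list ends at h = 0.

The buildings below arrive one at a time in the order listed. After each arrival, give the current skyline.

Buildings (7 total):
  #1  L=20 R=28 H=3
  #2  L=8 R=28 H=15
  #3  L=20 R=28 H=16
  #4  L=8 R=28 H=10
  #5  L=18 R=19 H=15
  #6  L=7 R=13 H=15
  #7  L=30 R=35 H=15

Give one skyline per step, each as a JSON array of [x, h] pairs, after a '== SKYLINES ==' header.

== SKYLINES ==
[[20,3],[28,0]]
[[8,15],[28,0]]
[[8,15],[20,16],[28,0]]
[[8,15],[20,16],[28,0]]
[[8,15],[20,16],[28,0]]
[[7,15],[20,16],[28,0]]
[[7,15],[20,16],[28,0],[30,15],[35,0]]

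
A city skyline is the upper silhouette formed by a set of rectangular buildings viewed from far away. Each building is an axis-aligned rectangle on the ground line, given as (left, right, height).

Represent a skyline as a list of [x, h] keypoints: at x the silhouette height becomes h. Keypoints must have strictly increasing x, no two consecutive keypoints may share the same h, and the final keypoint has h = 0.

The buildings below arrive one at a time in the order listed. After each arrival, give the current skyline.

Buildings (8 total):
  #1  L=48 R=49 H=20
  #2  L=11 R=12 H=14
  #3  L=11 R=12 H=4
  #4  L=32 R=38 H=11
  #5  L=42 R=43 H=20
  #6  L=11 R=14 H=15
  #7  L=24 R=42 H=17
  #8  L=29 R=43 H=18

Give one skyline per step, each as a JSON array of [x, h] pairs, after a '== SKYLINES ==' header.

== SKYLINES ==
[[48,20],[49,0]]
[[11,14],[12,0],[48,20],[49,0]]
[[11,14],[12,0],[48,20],[49,0]]
[[11,14],[12,0],[32,11],[38,0],[48,20],[49,0]]
[[11,14],[12,0],[32,11],[38,0],[42,20],[43,0],[48,20],[49,0]]
[[11,15],[14,0],[32,11],[38,0],[42,20],[43,0],[48,20],[49,0]]
[[11,15],[14,0],[24,17],[42,20],[43,0],[48,20],[49,0]]
[[11,15],[14,0],[24,17],[29,18],[42,20],[43,0],[48,20],[49,0]]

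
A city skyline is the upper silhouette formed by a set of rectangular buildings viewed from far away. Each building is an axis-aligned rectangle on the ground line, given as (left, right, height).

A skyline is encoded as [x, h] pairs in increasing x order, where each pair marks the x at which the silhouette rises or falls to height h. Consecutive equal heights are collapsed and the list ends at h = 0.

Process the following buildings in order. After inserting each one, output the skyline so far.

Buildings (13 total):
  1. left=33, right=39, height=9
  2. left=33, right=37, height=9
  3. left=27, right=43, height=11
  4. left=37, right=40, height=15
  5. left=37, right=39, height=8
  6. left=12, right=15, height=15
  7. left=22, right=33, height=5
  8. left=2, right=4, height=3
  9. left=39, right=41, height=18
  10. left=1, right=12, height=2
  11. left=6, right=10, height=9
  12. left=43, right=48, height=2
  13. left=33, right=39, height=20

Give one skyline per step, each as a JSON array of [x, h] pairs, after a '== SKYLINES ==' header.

== SKYLINES ==
[[33,9],[39,0]]
[[33,9],[39,0]]
[[27,11],[43,0]]
[[27,11],[37,15],[40,11],[43,0]]
[[27,11],[37,15],[40,11],[43,0]]
[[12,15],[15,0],[27,11],[37,15],[40,11],[43,0]]
[[12,15],[15,0],[22,5],[27,11],[37,15],[40,11],[43,0]]
[[2,3],[4,0],[12,15],[15,0],[22,5],[27,11],[37,15],[40,11],[43,0]]
[[2,3],[4,0],[12,15],[15,0],[22,5],[27,11],[37,15],[39,18],[41,11],[43,0]]
[[1,2],[2,3],[4,2],[12,15],[15,0],[22,5],[27,11],[37,15],[39,18],[41,11],[43,0]]
[[1,2],[2,3],[4,2],[6,9],[10,2],[12,15],[15,0],[22,5],[27,11],[37,15],[39,18],[41,11],[43,0]]
[[1,2],[2,3],[4,2],[6,9],[10,2],[12,15],[15,0],[22,5],[27,11],[37,15],[39,18],[41,11],[43,2],[48,0]]
[[1,2],[2,3],[4,2],[6,9],[10,2],[12,15],[15,0],[22,5],[27,11],[33,20],[39,18],[41,11],[43,2],[48,0]]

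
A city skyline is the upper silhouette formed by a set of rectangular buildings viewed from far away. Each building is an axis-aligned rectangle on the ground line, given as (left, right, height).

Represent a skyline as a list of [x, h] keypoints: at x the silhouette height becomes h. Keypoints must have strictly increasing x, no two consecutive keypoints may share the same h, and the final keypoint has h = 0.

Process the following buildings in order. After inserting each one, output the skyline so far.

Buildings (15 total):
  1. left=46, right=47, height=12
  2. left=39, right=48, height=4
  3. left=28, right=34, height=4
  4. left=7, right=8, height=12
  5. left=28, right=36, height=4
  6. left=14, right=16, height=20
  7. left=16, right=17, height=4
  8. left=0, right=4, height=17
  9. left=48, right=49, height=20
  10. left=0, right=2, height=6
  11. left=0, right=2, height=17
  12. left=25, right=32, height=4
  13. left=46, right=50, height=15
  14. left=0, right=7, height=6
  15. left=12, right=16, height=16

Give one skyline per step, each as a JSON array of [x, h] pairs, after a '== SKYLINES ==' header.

== SKYLINES ==
[[46,12],[47,0]]
[[39,4],[46,12],[47,4],[48,0]]
[[28,4],[34,0],[39,4],[46,12],[47,4],[48,0]]
[[7,12],[8,0],[28,4],[34,0],[39,4],[46,12],[47,4],[48,0]]
[[7,12],[8,0],[28,4],[36,0],[39,4],[46,12],[47,4],[48,0]]
[[7,12],[8,0],[14,20],[16,0],[28,4],[36,0],[39,4],[46,12],[47,4],[48,0]]
[[7,12],[8,0],[14,20],[16,4],[17,0],[28,4],[36,0],[39,4],[46,12],[47,4],[48,0]]
[[0,17],[4,0],[7,12],[8,0],[14,20],[16,4],[17,0],[28,4],[36,0],[39,4],[46,12],[47,4],[48,0]]
[[0,17],[4,0],[7,12],[8,0],[14,20],[16,4],[17,0],[28,4],[36,0],[39,4],[46,12],[47,4],[48,20],[49,0]]
[[0,17],[4,0],[7,12],[8,0],[14,20],[16,4],[17,0],[28,4],[36,0],[39,4],[46,12],[47,4],[48,20],[49,0]]
[[0,17],[4,0],[7,12],[8,0],[14,20],[16,4],[17,0],[28,4],[36,0],[39,4],[46,12],[47,4],[48,20],[49,0]]
[[0,17],[4,0],[7,12],[8,0],[14,20],[16,4],[17,0],[25,4],[36,0],[39,4],[46,12],[47,4],[48,20],[49,0]]
[[0,17],[4,0],[7,12],[8,0],[14,20],[16,4],[17,0],[25,4],[36,0],[39,4],[46,15],[48,20],[49,15],[50,0]]
[[0,17],[4,6],[7,12],[8,0],[14,20],[16,4],[17,0],[25,4],[36,0],[39,4],[46,15],[48,20],[49,15],[50,0]]
[[0,17],[4,6],[7,12],[8,0],[12,16],[14,20],[16,4],[17,0],[25,4],[36,0],[39,4],[46,15],[48,20],[49,15],[50,0]]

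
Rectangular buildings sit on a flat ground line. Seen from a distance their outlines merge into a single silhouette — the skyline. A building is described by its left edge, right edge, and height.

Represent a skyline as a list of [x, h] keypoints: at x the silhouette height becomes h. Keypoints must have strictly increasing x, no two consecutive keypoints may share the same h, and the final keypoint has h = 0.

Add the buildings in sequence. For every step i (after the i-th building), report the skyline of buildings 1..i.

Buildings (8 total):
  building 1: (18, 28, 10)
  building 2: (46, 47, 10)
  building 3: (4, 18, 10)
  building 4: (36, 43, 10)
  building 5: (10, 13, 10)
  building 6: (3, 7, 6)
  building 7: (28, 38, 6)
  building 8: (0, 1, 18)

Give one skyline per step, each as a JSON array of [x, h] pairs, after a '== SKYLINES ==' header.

== SKYLINES ==
[[18,10],[28,0]]
[[18,10],[28,0],[46,10],[47,0]]
[[4,10],[28,0],[46,10],[47,0]]
[[4,10],[28,0],[36,10],[43,0],[46,10],[47,0]]
[[4,10],[28,0],[36,10],[43,0],[46,10],[47,0]]
[[3,6],[4,10],[28,0],[36,10],[43,0],[46,10],[47,0]]
[[3,6],[4,10],[28,6],[36,10],[43,0],[46,10],[47,0]]
[[0,18],[1,0],[3,6],[4,10],[28,6],[36,10],[43,0],[46,10],[47,0]]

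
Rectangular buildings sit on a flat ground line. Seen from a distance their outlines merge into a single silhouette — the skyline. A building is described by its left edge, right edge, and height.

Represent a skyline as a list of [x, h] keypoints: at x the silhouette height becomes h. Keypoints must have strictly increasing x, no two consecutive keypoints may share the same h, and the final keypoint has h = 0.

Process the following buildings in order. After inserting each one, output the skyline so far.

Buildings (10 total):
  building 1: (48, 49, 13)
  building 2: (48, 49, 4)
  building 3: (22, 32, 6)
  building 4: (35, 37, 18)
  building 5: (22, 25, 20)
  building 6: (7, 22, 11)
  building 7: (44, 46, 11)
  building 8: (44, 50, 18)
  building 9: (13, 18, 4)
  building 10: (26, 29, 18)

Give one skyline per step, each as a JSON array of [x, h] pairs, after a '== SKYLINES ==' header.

== SKYLINES ==
[[48,13],[49,0]]
[[48,13],[49,0]]
[[22,6],[32,0],[48,13],[49,0]]
[[22,6],[32,0],[35,18],[37,0],[48,13],[49,0]]
[[22,20],[25,6],[32,0],[35,18],[37,0],[48,13],[49,0]]
[[7,11],[22,20],[25,6],[32,0],[35,18],[37,0],[48,13],[49,0]]
[[7,11],[22,20],[25,6],[32,0],[35,18],[37,0],[44,11],[46,0],[48,13],[49,0]]
[[7,11],[22,20],[25,6],[32,0],[35,18],[37,0],[44,18],[50,0]]
[[7,11],[22,20],[25,6],[32,0],[35,18],[37,0],[44,18],[50,0]]
[[7,11],[22,20],[25,6],[26,18],[29,6],[32,0],[35,18],[37,0],[44,18],[50,0]]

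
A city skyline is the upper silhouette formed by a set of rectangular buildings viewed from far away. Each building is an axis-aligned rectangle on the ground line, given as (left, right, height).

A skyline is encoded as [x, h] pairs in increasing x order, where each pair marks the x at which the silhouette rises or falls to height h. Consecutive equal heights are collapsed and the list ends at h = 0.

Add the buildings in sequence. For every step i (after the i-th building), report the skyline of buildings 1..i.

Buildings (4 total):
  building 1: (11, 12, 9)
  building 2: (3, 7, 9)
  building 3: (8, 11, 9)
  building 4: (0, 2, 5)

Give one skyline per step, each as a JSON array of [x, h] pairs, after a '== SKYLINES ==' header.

== SKYLINES ==
[[11,9],[12,0]]
[[3,9],[7,0],[11,9],[12,0]]
[[3,9],[7,0],[8,9],[12,0]]
[[0,5],[2,0],[3,9],[7,0],[8,9],[12,0]]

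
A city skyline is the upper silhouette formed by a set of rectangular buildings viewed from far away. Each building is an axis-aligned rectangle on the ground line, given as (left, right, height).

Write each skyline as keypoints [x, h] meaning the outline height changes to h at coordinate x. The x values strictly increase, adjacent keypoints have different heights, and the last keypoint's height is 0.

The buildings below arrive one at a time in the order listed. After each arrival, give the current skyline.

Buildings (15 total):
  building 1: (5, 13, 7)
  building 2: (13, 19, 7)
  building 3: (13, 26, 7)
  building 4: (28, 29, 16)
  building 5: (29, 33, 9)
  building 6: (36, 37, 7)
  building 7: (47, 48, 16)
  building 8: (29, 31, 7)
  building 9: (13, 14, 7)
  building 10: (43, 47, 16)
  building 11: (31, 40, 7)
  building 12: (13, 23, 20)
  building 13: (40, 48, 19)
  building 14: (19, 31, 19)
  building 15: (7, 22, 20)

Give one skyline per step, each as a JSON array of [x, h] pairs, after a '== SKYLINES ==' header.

== SKYLINES ==
[[5,7],[13,0]]
[[5,7],[19,0]]
[[5,7],[26,0]]
[[5,7],[26,0],[28,16],[29,0]]
[[5,7],[26,0],[28,16],[29,9],[33,0]]
[[5,7],[26,0],[28,16],[29,9],[33,0],[36,7],[37,0]]
[[5,7],[26,0],[28,16],[29,9],[33,0],[36,7],[37,0],[47,16],[48,0]]
[[5,7],[26,0],[28,16],[29,9],[33,0],[36,7],[37,0],[47,16],[48,0]]
[[5,7],[26,0],[28,16],[29,9],[33,0],[36,7],[37,0],[47,16],[48,0]]
[[5,7],[26,0],[28,16],[29,9],[33,0],[36,7],[37,0],[43,16],[48,0]]
[[5,7],[26,0],[28,16],[29,9],[33,7],[40,0],[43,16],[48,0]]
[[5,7],[13,20],[23,7],[26,0],[28,16],[29,9],[33,7],[40,0],[43,16],[48,0]]
[[5,7],[13,20],[23,7],[26,0],[28,16],[29,9],[33,7],[40,19],[48,0]]
[[5,7],[13,20],[23,19],[31,9],[33,7],[40,19],[48,0]]
[[5,7],[7,20],[23,19],[31,9],[33,7],[40,19],[48,0]]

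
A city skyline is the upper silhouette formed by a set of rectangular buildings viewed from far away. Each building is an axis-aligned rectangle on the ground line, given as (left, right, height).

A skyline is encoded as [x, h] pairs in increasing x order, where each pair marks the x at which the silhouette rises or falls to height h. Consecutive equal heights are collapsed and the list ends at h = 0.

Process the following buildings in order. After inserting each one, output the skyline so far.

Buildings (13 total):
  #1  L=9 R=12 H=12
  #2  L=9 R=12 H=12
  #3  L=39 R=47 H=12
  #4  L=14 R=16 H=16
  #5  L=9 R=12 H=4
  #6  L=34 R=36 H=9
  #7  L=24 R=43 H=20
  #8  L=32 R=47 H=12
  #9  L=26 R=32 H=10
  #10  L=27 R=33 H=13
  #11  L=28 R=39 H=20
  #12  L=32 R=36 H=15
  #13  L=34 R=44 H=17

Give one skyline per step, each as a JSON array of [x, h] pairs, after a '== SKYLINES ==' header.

== SKYLINES ==
[[9,12],[12,0]]
[[9,12],[12,0]]
[[9,12],[12,0],[39,12],[47,0]]
[[9,12],[12,0],[14,16],[16,0],[39,12],[47,0]]
[[9,12],[12,0],[14,16],[16,0],[39,12],[47,0]]
[[9,12],[12,0],[14,16],[16,0],[34,9],[36,0],[39,12],[47,0]]
[[9,12],[12,0],[14,16],[16,0],[24,20],[43,12],[47,0]]
[[9,12],[12,0],[14,16],[16,0],[24,20],[43,12],[47,0]]
[[9,12],[12,0],[14,16],[16,0],[24,20],[43,12],[47,0]]
[[9,12],[12,0],[14,16],[16,0],[24,20],[43,12],[47,0]]
[[9,12],[12,0],[14,16],[16,0],[24,20],[43,12],[47,0]]
[[9,12],[12,0],[14,16],[16,0],[24,20],[43,12],[47,0]]
[[9,12],[12,0],[14,16],[16,0],[24,20],[43,17],[44,12],[47,0]]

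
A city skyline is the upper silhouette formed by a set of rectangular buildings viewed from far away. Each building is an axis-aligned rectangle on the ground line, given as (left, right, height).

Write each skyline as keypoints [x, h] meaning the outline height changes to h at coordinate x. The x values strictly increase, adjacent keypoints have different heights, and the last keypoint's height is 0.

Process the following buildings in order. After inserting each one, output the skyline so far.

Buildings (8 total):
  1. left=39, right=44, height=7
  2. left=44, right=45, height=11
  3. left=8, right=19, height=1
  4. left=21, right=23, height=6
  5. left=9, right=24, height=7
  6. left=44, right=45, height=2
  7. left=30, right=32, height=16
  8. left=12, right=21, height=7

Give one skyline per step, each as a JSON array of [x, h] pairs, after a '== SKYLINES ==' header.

== SKYLINES ==
[[39,7],[44,0]]
[[39,7],[44,11],[45,0]]
[[8,1],[19,0],[39,7],[44,11],[45,0]]
[[8,1],[19,0],[21,6],[23,0],[39,7],[44,11],[45,0]]
[[8,1],[9,7],[24,0],[39,7],[44,11],[45,0]]
[[8,1],[9,7],[24,0],[39,7],[44,11],[45,0]]
[[8,1],[9,7],[24,0],[30,16],[32,0],[39,7],[44,11],[45,0]]
[[8,1],[9,7],[24,0],[30,16],[32,0],[39,7],[44,11],[45,0]]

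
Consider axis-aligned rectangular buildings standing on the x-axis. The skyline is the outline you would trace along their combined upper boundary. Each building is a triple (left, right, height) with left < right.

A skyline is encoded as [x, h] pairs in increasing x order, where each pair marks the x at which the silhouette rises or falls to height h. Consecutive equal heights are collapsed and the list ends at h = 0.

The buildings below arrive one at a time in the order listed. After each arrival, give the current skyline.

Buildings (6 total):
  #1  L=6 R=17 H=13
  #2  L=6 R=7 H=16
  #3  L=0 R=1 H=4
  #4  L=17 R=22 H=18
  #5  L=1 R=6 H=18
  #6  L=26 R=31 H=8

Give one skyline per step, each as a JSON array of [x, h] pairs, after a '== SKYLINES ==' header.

== SKYLINES ==
[[6,13],[17,0]]
[[6,16],[7,13],[17,0]]
[[0,4],[1,0],[6,16],[7,13],[17,0]]
[[0,4],[1,0],[6,16],[7,13],[17,18],[22,0]]
[[0,4],[1,18],[6,16],[7,13],[17,18],[22,0]]
[[0,4],[1,18],[6,16],[7,13],[17,18],[22,0],[26,8],[31,0]]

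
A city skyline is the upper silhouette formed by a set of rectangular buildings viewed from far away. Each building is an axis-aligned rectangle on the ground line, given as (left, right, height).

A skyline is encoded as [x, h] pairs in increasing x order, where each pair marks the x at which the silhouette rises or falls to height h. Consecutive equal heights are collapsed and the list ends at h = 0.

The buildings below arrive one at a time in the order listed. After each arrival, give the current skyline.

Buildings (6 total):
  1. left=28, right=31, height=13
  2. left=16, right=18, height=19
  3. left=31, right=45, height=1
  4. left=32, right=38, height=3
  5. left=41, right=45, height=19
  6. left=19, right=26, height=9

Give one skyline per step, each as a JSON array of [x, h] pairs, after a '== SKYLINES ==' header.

== SKYLINES ==
[[28,13],[31,0]]
[[16,19],[18,0],[28,13],[31,0]]
[[16,19],[18,0],[28,13],[31,1],[45,0]]
[[16,19],[18,0],[28,13],[31,1],[32,3],[38,1],[45,0]]
[[16,19],[18,0],[28,13],[31,1],[32,3],[38,1],[41,19],[45,0]]
[[16,19],[18,0],[19,9],[26,0],[28,13],[31,1],[32,3],[38,1],[41,19],[45,0]]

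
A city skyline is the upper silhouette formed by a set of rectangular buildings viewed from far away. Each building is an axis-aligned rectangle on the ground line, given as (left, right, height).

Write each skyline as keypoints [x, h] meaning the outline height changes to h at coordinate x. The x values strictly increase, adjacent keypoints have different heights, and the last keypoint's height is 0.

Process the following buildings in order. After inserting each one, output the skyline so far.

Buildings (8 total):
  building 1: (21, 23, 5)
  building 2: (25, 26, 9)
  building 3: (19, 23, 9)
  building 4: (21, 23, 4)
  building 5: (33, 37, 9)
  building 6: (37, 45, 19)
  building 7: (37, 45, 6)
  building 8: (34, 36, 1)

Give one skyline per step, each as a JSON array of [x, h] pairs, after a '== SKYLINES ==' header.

== SKYLINES ==
[[21,5],[23,0]]
[[21,5],[23,0],[25,9],[26,0]]
[[19,9],[23,0],[25,9],[26,0]]
[[19,9],[23,0],[25,9],[26,0]]
[[19,9],[23,0],[25,9],[26,0],[33,9],[37,0]]
[[19,9],[23,0],[25,9],[26,0],[33,9],[37,19],[45,0]]
[[19,9],[23,0],[25,9],[26,0],[33,9],[37,19],[45,0]]
[[19,9],[23,0],[25,9],[26,0],[33,9],[37,19],[45,0]]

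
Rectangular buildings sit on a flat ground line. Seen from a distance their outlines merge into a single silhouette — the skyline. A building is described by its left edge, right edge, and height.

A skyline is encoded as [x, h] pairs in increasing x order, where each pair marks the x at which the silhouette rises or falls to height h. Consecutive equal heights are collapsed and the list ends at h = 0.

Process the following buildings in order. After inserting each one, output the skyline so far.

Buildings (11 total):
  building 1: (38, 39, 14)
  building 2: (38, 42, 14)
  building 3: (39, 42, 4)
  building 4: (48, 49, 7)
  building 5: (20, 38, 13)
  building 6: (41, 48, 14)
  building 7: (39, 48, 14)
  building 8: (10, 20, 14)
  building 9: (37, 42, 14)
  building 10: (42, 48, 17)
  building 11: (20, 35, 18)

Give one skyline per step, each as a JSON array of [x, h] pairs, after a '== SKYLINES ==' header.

== SKYLINES ==
[[38,14],[39,0]]
[[38,14],[42,0]]
[[38,14],[42,0]]
[[38,14],[42,0],[48,7],[49,0]]
[[20,13],[38,14],[42,0],[48,7],[49,0]]
[[20,13],[38,14],[48,7],[49,0]]
[[20,13],[38,14],[48,7],[49,0]]
[[10,14],[20,13],[38,14],[48,7],[49,0]]
[[10,14],[20,13],[37,14],[48,7],[49,0]]
[[10,14],[20,13],[37,14],[42,17],[48,7],[49,0]]
[[10,14],[20,18],[35,13],[37,14],[42,17],[48,7],[49,0]]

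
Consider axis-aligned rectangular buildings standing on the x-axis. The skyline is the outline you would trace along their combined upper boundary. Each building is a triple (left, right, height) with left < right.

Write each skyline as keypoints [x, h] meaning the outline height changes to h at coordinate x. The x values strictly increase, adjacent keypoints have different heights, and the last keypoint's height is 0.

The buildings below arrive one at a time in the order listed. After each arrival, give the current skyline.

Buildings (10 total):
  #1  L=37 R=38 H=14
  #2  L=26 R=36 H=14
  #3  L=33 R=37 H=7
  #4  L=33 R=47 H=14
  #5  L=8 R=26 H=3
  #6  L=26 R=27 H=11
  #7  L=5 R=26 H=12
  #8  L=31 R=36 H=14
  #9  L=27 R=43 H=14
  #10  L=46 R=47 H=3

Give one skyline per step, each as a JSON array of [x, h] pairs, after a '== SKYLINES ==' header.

== SKYLINES ==
[[37,14],[38,0]]
[[26,14],[36,0],[37,14],[38,0]]
[[26,14],[36,7],[37,14],[38,0]]
[[26,14],[47,0]]
[[8,3],[26,14],[47,0]]
[[8,3],[26,14],[47,0]]
[[5,12],[26,14],[47,0]]
[[5,12],[26,14],[47,0]]
[[5,12],[26,14],[47,0]]
[[5,12],[26,14],[47,0]]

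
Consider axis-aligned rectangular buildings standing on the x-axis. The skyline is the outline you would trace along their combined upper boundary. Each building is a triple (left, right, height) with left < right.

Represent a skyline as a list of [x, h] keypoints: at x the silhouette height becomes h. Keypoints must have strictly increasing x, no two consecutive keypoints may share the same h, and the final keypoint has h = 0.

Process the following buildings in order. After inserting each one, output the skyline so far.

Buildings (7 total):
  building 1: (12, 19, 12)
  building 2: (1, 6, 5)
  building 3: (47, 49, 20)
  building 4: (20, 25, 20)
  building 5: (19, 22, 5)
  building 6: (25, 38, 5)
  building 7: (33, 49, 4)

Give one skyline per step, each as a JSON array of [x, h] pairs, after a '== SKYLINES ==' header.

== SKYLINES ==
[[12,12],[19,0]]
[[1,5],[6,0],[12,12],[19,0]]
[[1,5],[6,0],[12,12],[19,0],[47,20],[49,0]]
[[1,5],[6,0],[12,12],[19,0],[20,20],[25,0],[47,20],[49,0]]
[[1,5],[6,0],[12,12],[19,5],[20,20],[25,0],[47,20],[49,0]]
[[1,5],[6,0],[12,12],[19,5],[20,20],[25,5],[38,0],[47,20],[49,0]]
[[1,5],[6,0],[12,12],[19,5],[20,20],[25,5],[38,4],[47,20],[49,0]]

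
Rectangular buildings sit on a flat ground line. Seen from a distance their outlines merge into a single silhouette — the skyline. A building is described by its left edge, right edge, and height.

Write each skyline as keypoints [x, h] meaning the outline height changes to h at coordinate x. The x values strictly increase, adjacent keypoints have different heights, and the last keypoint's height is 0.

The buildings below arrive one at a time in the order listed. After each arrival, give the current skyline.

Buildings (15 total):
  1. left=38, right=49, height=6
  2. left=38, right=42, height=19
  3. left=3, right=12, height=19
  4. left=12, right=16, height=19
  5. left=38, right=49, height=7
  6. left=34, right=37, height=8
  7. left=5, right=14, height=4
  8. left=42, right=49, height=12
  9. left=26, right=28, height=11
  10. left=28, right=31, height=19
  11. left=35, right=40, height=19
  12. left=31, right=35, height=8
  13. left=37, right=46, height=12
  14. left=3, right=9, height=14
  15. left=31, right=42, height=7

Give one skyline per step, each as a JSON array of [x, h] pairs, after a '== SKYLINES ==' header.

== SKYLINES ==
[[38,6],[49,0]]
[[38,19],[42,6],[49,0]]
[[3,19],[12,0],[38,19],[42,6],[49,0]]
[[3,19],[16,0],[38,19],[42,6],[49,0]]
[[3,19],[16,0],[38,19],[42,7],[49,0]]
[[3,19],[16,0],[34,8],[37,0],[38,19],[42,7],[49,0]]
[[3,19],[16,0],[34,8],[37,0],[38,19],[42,7],[49,0]]
[[3,19],[16,0],[34,8],[37,0],[38,19],[42,12],[49,0]]
[[3,19],[16,0],[26,11],[28,0],[34,8],[37,0],[38,19],[42,12],[49,0]]
[[3,19],[16,0],[26,11],[28,19],[31,0],[34,8],[37,0],[38,19],[42,12],[49,0]]
[[3,19],[16,0],[26,11],[28,19],[31,0],[34,8],[35,19],[42,12],[49,0]]
[[3,19],[16,0],[26,11],[28,19],[31,8],[35,19],[42,12],[49,0]]
[[3,19],[16,0],[26,11],[28,19],[31,8],[35,19],[42,12],[49,0]]
[[3,19],[16,0],[26,11],[28,19],[31,8],[35,19],[42,12],[49,0]]
[[3,19],[16,0],[26,11],[28,19],[31,8],[35,19],[42,12],[49,0]]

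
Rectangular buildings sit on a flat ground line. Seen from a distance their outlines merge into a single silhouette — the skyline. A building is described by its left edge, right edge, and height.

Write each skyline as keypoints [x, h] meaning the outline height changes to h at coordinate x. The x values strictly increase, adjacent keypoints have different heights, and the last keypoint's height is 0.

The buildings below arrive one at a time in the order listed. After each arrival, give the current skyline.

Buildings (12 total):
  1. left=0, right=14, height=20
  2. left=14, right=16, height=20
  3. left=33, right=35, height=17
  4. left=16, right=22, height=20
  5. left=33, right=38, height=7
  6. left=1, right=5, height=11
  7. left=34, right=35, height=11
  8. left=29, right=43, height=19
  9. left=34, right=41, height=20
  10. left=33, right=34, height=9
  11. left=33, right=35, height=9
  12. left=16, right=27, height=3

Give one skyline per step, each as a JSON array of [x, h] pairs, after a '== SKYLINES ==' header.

== SKYLINES ==
[[0,20],[14,0]]
[[0,20],[16,0]]
[[0,20],[16,0],[33,17],[35,0]]
[[0,20],[22,0],[33,17],[35,0]]
[[0,20],[22,0],[33,17],[35,7],[38,0]]
[[0,20],[22,0],[33,17],[35,7],[38,0]]
[[0,20],[22,0],[33,17],[35,7],[38,0]]
[[0,20],[22,0],[29,19],[43,0]]
[[0,20],[22,0],[29,19],[34,20],[41,19],[43,0]]
[[0,20],[22,0],[29,19],[34,20],[41,19],[43,0]]
[[0,20],[22,0],[29,19],[34,20],[41,19],[43,0]]
[[0,20],[22,3],[27,0],[29,19],[34,20],[41,19],[43,0]]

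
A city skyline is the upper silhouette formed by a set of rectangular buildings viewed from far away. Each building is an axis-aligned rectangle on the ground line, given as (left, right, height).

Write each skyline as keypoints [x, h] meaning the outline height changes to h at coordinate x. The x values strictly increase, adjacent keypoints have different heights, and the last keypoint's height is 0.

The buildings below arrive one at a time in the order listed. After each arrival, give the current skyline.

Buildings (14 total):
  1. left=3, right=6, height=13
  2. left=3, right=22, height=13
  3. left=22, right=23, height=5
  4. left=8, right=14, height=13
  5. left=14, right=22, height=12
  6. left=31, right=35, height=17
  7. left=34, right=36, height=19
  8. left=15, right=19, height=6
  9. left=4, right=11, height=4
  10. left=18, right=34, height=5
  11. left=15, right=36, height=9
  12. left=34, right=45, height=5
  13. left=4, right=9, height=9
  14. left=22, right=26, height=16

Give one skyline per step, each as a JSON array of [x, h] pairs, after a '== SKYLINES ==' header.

== SKYLINES ==
[[3,13],[6,0]]
[[3,13],[22,0]]
[[3,13],[22,5],[23,0]]
[[3,13],[22,5],[23,0]]
[[3,13],[22,5],[23,0]]
[[3,13],[22,5],[23,0],[31,17],[35,0]]
[[3,13],[22,5],[23,0],[31,17],[34,19],[36,0]]
[[3,13],[22,5],[23,0],[31,17],[34,19],[36,0]]
[[3,13],[22,5],[23,0],[31,17],[34,19],[36,0]]
[[3,13],[22,5],[31,17],[34,19],[36,0]]
[[3,13],[22,9],[31,17],[34,19],[36,0]]
[[3,13],[22,9],[31,17],[34,19],[36,5],[45,0]]
[[3,13],[22,9],[31,17],[34,19],[36,5],[45,0]]
[[3,13],[22,16],[26,9],[31,17],[34,19],[36,5],[45,0]]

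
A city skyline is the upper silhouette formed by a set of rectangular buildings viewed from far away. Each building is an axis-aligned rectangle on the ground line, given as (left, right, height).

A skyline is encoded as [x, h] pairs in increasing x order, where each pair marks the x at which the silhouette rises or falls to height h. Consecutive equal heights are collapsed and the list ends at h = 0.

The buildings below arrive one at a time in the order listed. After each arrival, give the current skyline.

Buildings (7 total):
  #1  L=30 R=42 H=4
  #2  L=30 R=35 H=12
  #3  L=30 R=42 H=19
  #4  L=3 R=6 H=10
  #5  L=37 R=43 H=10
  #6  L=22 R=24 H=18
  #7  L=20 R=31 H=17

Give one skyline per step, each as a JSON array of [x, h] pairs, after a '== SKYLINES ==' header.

== SKYLINES ==
[[30,4],[42,0]]
[[30,12],[35,4],[42,0]]
[[30,19],[42,0]]
[[3,10],[6,0],[30,19],[42,0]]
[[3,10],[6,0],[30,19],[42,10],[43,0]]
[[3,10],[6,0],[22,18],[24,0],[30,19],[42,10],[43,0]]
[[3,10],[6,0],[20,17],[22,18],[24,17],[30,19],[42,10],[43,0]]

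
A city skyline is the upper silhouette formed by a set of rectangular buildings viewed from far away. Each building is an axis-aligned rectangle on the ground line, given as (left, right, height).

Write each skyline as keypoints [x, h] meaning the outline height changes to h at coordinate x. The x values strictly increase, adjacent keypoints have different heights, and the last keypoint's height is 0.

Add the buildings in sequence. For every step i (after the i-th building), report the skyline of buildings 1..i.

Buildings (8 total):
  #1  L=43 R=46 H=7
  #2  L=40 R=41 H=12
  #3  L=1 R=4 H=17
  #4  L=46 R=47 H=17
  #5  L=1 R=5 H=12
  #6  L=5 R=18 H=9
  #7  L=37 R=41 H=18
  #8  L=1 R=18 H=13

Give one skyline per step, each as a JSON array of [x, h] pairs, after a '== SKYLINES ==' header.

== SKYLINES ==
[[43,7],[46,0]]
[[40,12],[41,0],[43,7],[46,0]]
[[1,17],[4,0],[40,12],[41,0],[43,7],[46,0]]
[[1,17],[4,0],[40,12],[41,0],[43,7],[46,17],[47,0]]
[[1,17],[4,12],[5,0],[40,12],[41,0],[43,7],[46,17],[47,0]]
[[1,17],[4,12],[5,9],[18,0],[40,12],[41,0],[43,7],[46,17],[47,0]]
[[1,17],[4,12],[5,9],[18,0],[37,18],[41,0],[43,7],[46,17],[47,0]]
[[1,17],[4,13],[18,0],[37,18],[41,0],[43,7],[46,17],[47,0]]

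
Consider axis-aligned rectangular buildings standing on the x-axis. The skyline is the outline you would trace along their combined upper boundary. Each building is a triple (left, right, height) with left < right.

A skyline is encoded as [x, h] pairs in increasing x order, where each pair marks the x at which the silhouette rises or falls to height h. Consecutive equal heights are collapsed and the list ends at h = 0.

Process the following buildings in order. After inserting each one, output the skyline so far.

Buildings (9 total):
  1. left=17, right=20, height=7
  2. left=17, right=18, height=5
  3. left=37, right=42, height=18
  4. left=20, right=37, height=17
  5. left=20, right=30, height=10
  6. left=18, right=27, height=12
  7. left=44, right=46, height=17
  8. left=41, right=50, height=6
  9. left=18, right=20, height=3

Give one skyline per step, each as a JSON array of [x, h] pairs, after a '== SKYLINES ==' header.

== SKYLINES ==
[[17,7],[20,0]]
[[17,7],[20,0]]
[[17,7],[20,0],[37,18],[42,0]]
[[17,7],[20,17],[37,18],[42,0]]
[[17,7],[20,17],[37,18],[42,0]]
[[17,7],[18,12],[20,17],[37,18],[42,0]]
[[17,7],[18,12],[20,17],[37,18],[42,0],[44,17],[46,0]]
[[17,7],[18,12],[20,17],[37,18],[42,6],[44,17],[46,6],[50,0]]
[[17,7],[18,12],[20,17],[37,18],[42,6],[44,17],[46,6],[50,0]]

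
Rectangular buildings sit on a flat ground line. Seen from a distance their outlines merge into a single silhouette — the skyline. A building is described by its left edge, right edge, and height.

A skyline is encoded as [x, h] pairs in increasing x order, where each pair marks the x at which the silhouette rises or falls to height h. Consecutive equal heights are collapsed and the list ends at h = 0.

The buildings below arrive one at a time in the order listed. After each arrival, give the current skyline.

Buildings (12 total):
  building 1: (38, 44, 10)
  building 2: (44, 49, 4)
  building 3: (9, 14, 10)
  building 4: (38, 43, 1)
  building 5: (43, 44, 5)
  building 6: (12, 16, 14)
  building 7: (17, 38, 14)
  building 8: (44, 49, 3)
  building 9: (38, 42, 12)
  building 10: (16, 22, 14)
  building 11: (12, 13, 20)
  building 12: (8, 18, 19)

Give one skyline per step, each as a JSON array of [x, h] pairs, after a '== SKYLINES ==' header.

== SKYLINES ==
[[38,10],[44,0]]
[[38,10],[44,4],[49,0]]
[[9,10],[14,0],[38,10],[44,4],[49,0]]
[[9,10],[14,0],[38,10],[44,4],[49,0]]
[[9,10],[14,0],[38,10],[44,4],[49,0]]
[[9,10],[12,14],[16,0],[38,10],[44,4],[49,0]]
[[9,10],[12,14],[16,0],[17,14],[38,10],[44,4],[49,0]]
[[9,10],[12,14],[16,0],[17,14],[38,10],[44,4],[49,0]]
[[9,10],[12,14],[16,0],[17,14],[38,12],[42,10],[44,4],[49,0]]
[[9,10],[12,14],[38,12],[42,10],[44,4],[49,0]]
[[9,10],[12,20],[13,14],[38,12],[42,10],[44,4],[49,0]]
[[8,19],[12,20],[13,19],[18,14],[38,12],[42,10],[44,4],[49,0]]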